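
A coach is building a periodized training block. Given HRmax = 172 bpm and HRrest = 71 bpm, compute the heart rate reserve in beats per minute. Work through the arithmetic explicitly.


Heart rate reserve = maximum HR minus resting HR
HRR = 172 - 71 = 101 bpm

101 bpm


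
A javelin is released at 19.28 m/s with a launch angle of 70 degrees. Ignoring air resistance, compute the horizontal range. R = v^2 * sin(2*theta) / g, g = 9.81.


Launch speed squared = 371.7184
sin(2 * 70 deg) = 0.642788
Range = 371.7184 * 0.642788 / 9.81
= 24.356 m

24.356 m


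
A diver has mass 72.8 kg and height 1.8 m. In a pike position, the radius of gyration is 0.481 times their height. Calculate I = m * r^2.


r = 0.481 * 1.8 = 0.8658 m
I = m * r^2 = 72.8 * 0.74961 = 54.572 kg*m^2

54.572 kg*m^2


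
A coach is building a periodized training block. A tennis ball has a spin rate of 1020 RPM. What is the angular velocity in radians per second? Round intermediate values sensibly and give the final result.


Convert RPM to rad/s: multiply by 2*pi and divide by 60
omega = 1020 * 2 * pi / 60
= 106.814 rad/s

106.814 rad/s


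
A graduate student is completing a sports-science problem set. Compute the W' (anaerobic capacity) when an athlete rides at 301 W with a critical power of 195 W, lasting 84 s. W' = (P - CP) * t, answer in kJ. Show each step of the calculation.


Above-CP power = 106 W
Duration = 84 s
W' = 106 * 84 = 8904 J
Convert: 8904 / 1000 = 8.904 kJ

8.904 kJ


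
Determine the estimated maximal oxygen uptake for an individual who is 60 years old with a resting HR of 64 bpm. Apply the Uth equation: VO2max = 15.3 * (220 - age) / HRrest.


HRmax = 220 - 60 = 160
VO2max = 15.3 * (160 / 64)
= 15.3 * 2.5
= 38.25 mL/kg/min

38.25 mL/kg/min


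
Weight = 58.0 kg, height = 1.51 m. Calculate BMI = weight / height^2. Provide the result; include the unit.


height^2 = 1.51^2 = 2.2801
BMI = 58.0 / 2.2801 = 25.44 kg/m^2

25.44 kg/m^2


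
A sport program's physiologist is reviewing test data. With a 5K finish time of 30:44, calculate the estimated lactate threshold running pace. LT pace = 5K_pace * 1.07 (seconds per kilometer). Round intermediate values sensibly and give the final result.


Race duration = 1844 s for 5 km
Average pace = 1844 / 5 = 368.8 s/km
LT pace = 368.8 * 1.07
= 394.62 s/km

394.62 s/km


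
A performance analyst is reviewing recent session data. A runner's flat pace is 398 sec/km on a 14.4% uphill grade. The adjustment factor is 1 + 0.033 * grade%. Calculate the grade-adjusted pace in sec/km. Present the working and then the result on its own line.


Factor = 1 + 0.033 * 14.4 = 1.4752
Adjusted pace = 398 * 1.4752
= 587.13 sec/km

587.13 s/km


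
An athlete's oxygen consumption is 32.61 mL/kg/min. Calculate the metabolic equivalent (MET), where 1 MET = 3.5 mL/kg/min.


MET = VO2 / 3.5
= 32.61 / 3.5
= 9.32 METs

9.32 METs


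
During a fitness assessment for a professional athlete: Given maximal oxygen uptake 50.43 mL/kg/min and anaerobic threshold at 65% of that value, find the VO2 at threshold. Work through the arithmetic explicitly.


Percentage as decimal = 0.65
VO2 at AT = 50.43 * 0.65 = 32.78 mL/kg/min

32.78 mL/kg/min


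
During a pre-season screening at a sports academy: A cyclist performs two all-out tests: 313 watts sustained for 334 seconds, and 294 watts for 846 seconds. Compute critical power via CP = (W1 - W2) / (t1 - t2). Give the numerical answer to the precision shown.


W1 = P1 * t1 = 313 * 334 = 104542 J
W2 = P2 * t2 = 294 * 846 = 248724 J
CP = (104542 - 248724) / (334 - 846)
= 281.61 W

281.61 W


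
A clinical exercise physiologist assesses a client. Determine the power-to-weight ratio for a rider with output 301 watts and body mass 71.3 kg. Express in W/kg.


P/W = 301 / 71.3 = 4.222 W/kg

4.222 W/kg


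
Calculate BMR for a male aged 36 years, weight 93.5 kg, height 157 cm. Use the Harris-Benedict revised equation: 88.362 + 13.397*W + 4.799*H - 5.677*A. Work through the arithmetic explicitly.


Substituting values:
W term = 13.397 * 93.5 = 1252.6195
H term = 4.799 * 157 = 753.443
A term = 5.677 * 36 = 204.372
BMR = 1890.05 kcal/day

1890.05 kcal/day


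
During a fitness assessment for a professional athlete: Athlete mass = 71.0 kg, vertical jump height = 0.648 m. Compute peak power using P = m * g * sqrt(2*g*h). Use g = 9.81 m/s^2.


sqrt(2 * 9.81 * 0.648) = sqrt(12.71376) = 3.565636 m/s
P = 71.0 * 9.81 * 3.565636
= 2483.5 W

2483.5 W


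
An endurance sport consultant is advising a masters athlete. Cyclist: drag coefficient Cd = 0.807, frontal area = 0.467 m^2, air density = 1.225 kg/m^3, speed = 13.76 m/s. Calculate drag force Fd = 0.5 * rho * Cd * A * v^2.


v^2 = 13.76^2 = 189.3376
Fd = 0.5 * 1.225 * 0.807 * 0.467 * 189.3376
= 43.705 N

43.705 N


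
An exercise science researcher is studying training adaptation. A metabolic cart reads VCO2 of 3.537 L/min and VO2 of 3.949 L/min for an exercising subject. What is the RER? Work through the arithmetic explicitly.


RER = VCO2 / VO2 = 3.537 / 3.949 = 0.8957

0.8957


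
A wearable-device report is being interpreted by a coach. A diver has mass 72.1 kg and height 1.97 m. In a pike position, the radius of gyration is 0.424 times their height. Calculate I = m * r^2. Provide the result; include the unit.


r = 0.424 * 1.97 = 0.83528 m
I = m * r^2 = 72.1 * 0.697693 = 50.304 kg*m^2

50.304 kg*m^2


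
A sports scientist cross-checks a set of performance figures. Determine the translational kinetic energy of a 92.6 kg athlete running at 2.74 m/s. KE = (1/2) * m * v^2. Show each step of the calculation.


KE = 0.5 * m * v^2
= 0.5 * 92.6 * 2.74^2
= 0.5 * 92.6 * 7.5076
= 347.6 J

347.6 J


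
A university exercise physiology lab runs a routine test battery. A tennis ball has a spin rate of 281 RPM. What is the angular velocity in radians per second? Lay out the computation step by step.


Convert RPM to rad/s: multiply by 2*pi and divide by 60
omega = 281 * 2 * pi / 60
= 29.426 rad/s

29.426 rad/s


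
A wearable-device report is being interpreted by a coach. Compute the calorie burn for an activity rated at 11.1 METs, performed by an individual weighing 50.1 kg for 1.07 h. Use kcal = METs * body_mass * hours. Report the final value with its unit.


Product of METs and mass = 11.1 * 50.1 = 556.11
Total kcal = 556.11 * 1.07 = 595.04 kcal

595.04 kcal


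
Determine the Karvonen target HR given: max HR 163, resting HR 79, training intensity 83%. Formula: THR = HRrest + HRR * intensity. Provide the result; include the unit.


HRR = HRmax - HRrest = 163 - 79 = 84
THR = 79 + 84 * 0.83
= 148.72 bpm

148.72 bpm


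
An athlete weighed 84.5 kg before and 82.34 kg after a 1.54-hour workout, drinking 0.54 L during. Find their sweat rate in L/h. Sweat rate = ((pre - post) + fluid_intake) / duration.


Body mass change = 2.16 kg
Total sweat loss = 2.16 + 0.54 = 2.7 L
Rate = 2.7 / 1.54 = 1.753 L/h

1.753 L/h


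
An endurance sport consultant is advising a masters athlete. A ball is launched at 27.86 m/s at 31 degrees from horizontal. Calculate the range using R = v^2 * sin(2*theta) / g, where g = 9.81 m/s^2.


sin(2 * 31) = sin(62) = 0.882948
v^2 = 27.86^2 = 776.1796
R = 776.1796 * 0.882948 / 9.81
= 69.86 m

69.86 m


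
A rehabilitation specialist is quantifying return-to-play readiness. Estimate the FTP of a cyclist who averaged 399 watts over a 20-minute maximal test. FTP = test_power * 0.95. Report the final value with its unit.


FTP = 399 * 0.95 = 379.05 W

379.05 W


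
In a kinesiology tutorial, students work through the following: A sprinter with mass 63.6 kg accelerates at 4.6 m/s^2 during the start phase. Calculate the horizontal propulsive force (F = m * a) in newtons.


F = m * a
= 63.6 * 4.6
= 292.56 N

292.56 N


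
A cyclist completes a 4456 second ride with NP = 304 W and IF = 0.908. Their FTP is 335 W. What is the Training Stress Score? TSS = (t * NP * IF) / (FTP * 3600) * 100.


t * NP * IF = 4456 * 304 * 0.908 = 1229998.592
FTP * 3600 = 1206000
TSS = (1229998.592 / 1206000) * 100 = 101.99

101.99 TSS


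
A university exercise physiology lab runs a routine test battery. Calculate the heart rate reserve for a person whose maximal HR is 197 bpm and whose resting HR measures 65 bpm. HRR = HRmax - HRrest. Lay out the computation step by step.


HRmax = 197 bpm
HRrest = 65 bpm
HRR = 197 - 65 = 132 bpm

132 bpm


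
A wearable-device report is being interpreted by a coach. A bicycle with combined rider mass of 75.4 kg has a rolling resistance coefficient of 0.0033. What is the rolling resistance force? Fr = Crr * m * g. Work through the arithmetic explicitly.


Fr = 0.0033 * 75.4 * 9.81
= 0.24882 * 9.81
= 2.441 N

2.441 N


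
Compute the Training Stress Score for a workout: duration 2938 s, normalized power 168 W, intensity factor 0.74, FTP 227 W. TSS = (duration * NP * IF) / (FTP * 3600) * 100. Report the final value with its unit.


Product = 2938 * 168 * 0.74 = 365252.16
Base = 227 * 3600 = 817200
TSS = 365252.16 / 817200 * 100 = 44.7

44.7 TSS


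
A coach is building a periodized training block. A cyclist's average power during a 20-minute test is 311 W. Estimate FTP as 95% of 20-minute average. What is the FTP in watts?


FTP = 20-min power * 0.95
= 311 * 0.95
= 295.45 W

295.45 W


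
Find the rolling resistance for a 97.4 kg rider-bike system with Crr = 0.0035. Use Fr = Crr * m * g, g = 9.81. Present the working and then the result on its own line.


m * g = 97.4 * 9.81 = 955.494 N
Fr = 0.0035 * 955.494 = 3.344 N

3.344 N


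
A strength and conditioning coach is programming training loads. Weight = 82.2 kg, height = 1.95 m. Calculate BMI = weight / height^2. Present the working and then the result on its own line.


height^2 = 1.95^2 = 3.8025
BMI = 82.2 / 3.8025 = 21.62 kg/m^2

21.62 kg/m^2


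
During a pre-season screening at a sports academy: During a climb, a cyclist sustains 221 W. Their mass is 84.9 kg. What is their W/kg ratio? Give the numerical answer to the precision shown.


Power-to-weight = 221 W / 84.9 kg
= 2.603 W/kg

2.603 W/kg


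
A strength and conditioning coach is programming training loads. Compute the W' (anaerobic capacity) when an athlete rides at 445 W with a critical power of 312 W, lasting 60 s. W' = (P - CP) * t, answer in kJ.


Above-CP power = 133 W
Duration = 60 s
W' = 133 * 60 = 7980 J
Convert: 7980 / 1000 = 7.98 kJ

7.98 kJ


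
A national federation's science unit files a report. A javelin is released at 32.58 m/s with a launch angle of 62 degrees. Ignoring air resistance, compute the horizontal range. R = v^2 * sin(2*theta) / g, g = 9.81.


Launch speed squared = 1061.4564
sin(2 * 62 deg) = 0.829038
Range = 1061.4564 * 0.829038 / 9.81
= 89.703 m

89.703 m


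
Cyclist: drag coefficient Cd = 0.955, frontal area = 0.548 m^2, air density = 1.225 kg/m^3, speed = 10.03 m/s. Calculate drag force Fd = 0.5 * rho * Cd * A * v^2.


v^2 = 10.03^2 = 100.6009
Fd = 0.5 * 1.225 * 0.955 * 0.548 * 100.6009
= 32.247 N

32.247 N


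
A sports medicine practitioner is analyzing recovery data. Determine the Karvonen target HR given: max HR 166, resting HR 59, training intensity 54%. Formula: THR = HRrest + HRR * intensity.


HRR = HRmax - HRrest = 166 - 59 = 107
THR = 59 + 107 * 0.54
= 116.78 bpm

116.78 bpm


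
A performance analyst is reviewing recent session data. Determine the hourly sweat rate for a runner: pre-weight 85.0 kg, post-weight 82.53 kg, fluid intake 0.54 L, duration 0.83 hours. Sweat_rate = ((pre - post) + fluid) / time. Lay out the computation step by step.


Mass lost = 85.0 - 82.53 = 2.47 kg
Add fluid consumed: 2.47 + 0.54 = 3.01 L total sweat
Sweat rate = 3.01 / 0.83 = 3.627 L/h

3.627 L/h


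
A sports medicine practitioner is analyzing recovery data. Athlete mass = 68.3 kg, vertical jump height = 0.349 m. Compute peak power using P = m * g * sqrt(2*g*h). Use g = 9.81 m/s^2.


sqrt(2 * 9.81 * 0.349) = sqrt(6.84738) = 2.61675 m/s
P = 68.3 * 9.81 * 2.61675
= 1753.28 W

1753.28 W


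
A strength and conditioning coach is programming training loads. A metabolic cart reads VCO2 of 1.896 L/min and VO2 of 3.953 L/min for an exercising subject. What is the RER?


RER = VCO2 / VO2 = 1.896 / 3.953 = 0.4796

0.4796


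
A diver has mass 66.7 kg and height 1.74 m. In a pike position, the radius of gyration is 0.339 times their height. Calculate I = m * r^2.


r = 0.339 * 1.74 = 0.58986 m
I = m * r^2 = 66.7 * 0.347935 = 23.207 kg*m^2

23.207 kg*m^2


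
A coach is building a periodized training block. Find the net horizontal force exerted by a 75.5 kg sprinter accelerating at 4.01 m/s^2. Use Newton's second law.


Newton's second law: F = m * a
F = 75.5 * 4.01 = 302.76 N

302.76 N


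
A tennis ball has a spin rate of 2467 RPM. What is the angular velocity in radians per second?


Convert RPM to rad/s: multiply by 2*pi and divide by 60
omega = 2467 * 2 * pi / 60
= 258.344 rad/s

258.344 rad/s


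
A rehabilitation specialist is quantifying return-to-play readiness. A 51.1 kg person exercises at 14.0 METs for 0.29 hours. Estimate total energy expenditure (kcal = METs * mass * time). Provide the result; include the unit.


Energy = METs * mass(kg) * time(h)
= 14.0 * 51.1 * 0.29
= 207.47 kcal

207.47 kcal


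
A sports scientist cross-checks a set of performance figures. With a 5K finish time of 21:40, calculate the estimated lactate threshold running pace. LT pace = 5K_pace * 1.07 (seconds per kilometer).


Race duration = 1300 s for 5 km
Average pace = 1300 / 5 = 260.0 s/km
LT pace = 260.0 * 1.07
= 278.2 s/km

278.2 s/km


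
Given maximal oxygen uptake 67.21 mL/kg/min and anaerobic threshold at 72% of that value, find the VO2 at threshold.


Percentage as decimal = 0.72
VO2 at AT = 67.21 * 0.72 = 48.39 mL/kg/min

48.39 mL/kg/min


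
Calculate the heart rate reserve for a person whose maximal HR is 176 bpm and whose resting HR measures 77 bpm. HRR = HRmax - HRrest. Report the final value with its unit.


HRmax = 176 bpm
HRrest = 77 bpm
HRR = 176 - 77 = 99 bpm

99 bpm


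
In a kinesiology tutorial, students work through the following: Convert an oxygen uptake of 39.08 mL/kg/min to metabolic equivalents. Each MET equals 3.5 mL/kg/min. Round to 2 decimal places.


One MET = 3.5 mL/kg/min
Number of METs = 39.08 / 3.5
= 11.17 METs

11.17 METs


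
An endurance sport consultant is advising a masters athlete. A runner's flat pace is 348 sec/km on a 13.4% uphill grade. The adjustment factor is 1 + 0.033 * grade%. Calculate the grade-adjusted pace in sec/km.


Factor = 1 + 0.033 * 13.4 = 1.4422
Adjusted pace = 348 * 1.4422
= 501.89 sec/km

501.89 s/km


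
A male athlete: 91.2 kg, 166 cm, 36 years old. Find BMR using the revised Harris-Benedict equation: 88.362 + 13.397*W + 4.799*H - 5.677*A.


Intercept = 88.362
Weight contribution = 13.397 * 91.2 = 1221.8064
Height contribution = 4.799 * 166 = 796.634
Age contribution = 5.677 * 36 = 204.372
BMR = 88.362 + 1221.8064 + 796.634 - 204.372
= 1902.43 kcal/day

1902.43 kcal/day


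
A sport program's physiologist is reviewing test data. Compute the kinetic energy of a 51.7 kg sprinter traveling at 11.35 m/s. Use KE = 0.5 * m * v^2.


Velocity squared = 128.8225
KE = 0.5 * 51.7 * 128.8225 = 3330.06 J

3330.06 J


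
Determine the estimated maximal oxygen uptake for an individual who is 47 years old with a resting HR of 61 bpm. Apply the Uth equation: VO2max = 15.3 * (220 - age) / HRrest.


HRmax = 220 - 47 = 173
VO2max = 15.3 * (173 / 61)
= 15.3 * 2.8361
= 43.39 mL/kg/min

43.39 mL/kg/min


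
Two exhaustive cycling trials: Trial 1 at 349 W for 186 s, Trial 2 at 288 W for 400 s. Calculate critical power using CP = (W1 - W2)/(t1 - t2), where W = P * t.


W1 = 349 * 186 = 64914 J
W2 = 288 * 400 = 115200 J
CP = (64914 - 115200) / (186 - 400)
= -50286 / -214
= 234.98 W

234.98 W


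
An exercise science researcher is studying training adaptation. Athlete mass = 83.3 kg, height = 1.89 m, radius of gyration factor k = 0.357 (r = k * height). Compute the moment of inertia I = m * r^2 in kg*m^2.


r = k * height = 0.357 * 1.89 = 0.67473 m
r^2 = 0.67473^2 = 0.455261
I = 83.3 * 0.455261 = 37.923 kg*m^2

37.923 kg*m^2


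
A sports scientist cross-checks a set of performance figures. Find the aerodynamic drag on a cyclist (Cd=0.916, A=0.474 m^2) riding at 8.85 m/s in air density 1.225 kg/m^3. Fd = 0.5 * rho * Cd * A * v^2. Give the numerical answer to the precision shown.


Fd = 0.5 * 1.225 * 0.916 * 0.474 * 8.85^2
= 0.5 * 1.225 * 0.916 * 0.474 * 78.3225
= 20.829 N

20.829 N


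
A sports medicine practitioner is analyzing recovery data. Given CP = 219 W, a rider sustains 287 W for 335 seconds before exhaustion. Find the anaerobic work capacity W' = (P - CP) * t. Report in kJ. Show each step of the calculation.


Excess power = 287 - 219 = 68 W
Work above CP = 68 * 335 = 22780 J
W' = 22.78 kJ

22.78 kJ


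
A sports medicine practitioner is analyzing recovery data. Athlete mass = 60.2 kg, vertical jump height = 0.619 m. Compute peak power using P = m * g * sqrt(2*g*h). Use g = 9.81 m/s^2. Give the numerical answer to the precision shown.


sqrt(2 * 9.81 * 0.619) = sqrt(12.14478) = 3.484936 m/s
P = 60.2 * 9.81 * 3.484936
= 2058.07 W

2058.07 W


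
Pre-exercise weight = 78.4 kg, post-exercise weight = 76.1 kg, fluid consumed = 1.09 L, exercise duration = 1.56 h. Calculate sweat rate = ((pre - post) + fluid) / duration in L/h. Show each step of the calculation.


Weight loss = 78.4 - 76.1 = 2.3 kg (approx L)
Total sweat = 2.3 + 1.09 = 3.39 L
Sweat rate = 3.39 / 1.56 = 2.173 L/h

2.173 L/h


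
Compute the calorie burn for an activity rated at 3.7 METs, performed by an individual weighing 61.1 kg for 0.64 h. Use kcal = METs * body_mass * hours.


Product of METs and mass = 3.7 * 61.1 = 226.07
Total kcal = 226.07 * 0.64 = 144.68 kcal

144.68 kcal


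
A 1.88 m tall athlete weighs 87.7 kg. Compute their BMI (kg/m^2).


height^2 = 3.5344 m^2
BMI = 87.7 / 3.5344 = 24.81 kg/m^2

24.81 kg/m^2


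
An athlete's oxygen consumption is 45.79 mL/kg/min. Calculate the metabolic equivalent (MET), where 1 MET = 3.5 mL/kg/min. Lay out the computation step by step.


MET = VO2 / 3.5
= 45.79 / 3.5
= 13.08 METs

13.08 METs


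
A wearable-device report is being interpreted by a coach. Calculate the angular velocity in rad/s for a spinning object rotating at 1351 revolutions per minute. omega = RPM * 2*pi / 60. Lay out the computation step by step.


omega = RPM * 2*pi / 60
= 1351 * 6.28318531 / 60
= 141.476 rad/s

141.476 rad/s


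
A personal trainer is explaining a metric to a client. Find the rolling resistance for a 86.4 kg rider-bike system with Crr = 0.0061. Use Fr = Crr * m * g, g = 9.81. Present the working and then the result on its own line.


m * g = 86.4 * 9.81 = 847.584 N
Fr = 0.0061 * 847.584 = 5.17 N

5.17 N


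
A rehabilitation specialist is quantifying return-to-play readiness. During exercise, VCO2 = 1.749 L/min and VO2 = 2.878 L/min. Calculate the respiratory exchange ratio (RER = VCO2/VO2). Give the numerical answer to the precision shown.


RER = VCO2 / VO2
= 1.749 / 2.878
= 0.6077

0.6077


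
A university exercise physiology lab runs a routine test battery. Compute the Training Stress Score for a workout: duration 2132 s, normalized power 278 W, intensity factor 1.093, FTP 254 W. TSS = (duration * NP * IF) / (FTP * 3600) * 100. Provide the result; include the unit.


Product = 2132 * 278 * 1.093 = 647816.728
Base = 254 * 3600 = 914400
TSS = 647816.728 / 914400 * 100 = 70.85

70.85 TSS


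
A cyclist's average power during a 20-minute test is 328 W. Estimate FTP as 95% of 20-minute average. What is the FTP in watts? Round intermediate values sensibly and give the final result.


FTP = 20-min power * 0.95
= 328 * 0.95
= 311.6 W

311.6 W


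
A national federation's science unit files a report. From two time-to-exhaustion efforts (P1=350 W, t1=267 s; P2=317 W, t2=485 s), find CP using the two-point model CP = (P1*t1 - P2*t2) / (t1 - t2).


Work in trial 1 = 93450 J
Work in trial 2 = 153745 J
Delta work = -60295 J
Delta time = -218 s
CP = -60295 / -218 = 276.58 W

276.58 W


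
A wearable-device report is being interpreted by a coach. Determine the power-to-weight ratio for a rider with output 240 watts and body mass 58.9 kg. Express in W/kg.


P/W = 240 / 58.9 = 4.075 W/kg

4.075 W/kg


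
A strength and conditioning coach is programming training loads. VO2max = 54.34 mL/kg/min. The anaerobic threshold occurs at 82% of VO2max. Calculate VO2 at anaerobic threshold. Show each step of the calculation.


AT fraction = 82 / 100 = 0.82
AT VO2 = 54.34 * 0.82
= 44.56 mL/kg/min

44.56 mL/kg/min


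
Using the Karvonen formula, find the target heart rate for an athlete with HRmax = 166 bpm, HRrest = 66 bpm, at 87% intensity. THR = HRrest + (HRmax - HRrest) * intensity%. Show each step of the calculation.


HRR = 166 - 66 = 100
THR = 66 + 100 * 0.87
= 66 + 87.0
= 153.0 bpm

153.0 bpm


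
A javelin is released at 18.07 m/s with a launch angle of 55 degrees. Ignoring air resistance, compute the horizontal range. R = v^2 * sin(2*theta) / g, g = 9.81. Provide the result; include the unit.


Launch speed squared = 326.5249
sin(2 * 55 deg) = 0.939693
Range = 326.5249 * 0.939693 / 9.81
= 31.278 m

31.278 m


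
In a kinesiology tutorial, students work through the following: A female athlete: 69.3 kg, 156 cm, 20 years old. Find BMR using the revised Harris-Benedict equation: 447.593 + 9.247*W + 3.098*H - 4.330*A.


Intercept = 447.593
Weight contribution = 9.247 * 69.3 = 640.8171
Height contribution = 3.098 * 156 = 483.288
Age contribution = 4.33 * 20 = 86.6
BMR = 447.593 + 640.8171 + 483.288 - 86.6
= 1485.1 kcal/day

1485.1 kcal/day


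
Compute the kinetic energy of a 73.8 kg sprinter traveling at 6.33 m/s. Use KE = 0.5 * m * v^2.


Velocity squared = 40.0689
KE = 0.5 * 73.8 * 40.0689 = 1478.54 J

1478.54 J


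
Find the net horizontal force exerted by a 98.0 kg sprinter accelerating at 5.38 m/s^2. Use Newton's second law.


Newton's second law: F = m * a
F = 98.0 * 5.38 = 527.24 N

527.24 N


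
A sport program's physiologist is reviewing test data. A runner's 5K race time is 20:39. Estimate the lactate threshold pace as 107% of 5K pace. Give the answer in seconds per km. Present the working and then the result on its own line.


Total race time = 20*60 + 39 = 1239 seconds
5K pace = 1239 / 5 = 247.8 sec/km
LT pace = 247.8 * 1.07 = 265.15 sec/km

265.15 s/km


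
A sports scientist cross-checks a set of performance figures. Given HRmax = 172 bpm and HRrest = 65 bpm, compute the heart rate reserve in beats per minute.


Heart rate reserve = maximum HR minus resting HR
HRR = 172 - 65 = 107 bpm

107 bpm


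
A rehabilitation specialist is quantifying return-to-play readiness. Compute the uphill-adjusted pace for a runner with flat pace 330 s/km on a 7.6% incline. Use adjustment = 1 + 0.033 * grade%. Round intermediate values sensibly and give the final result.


Adjustment factor = 1 + 0.033 * 7.6 = 1.2508
Grade-adjusted pace = 330 * 1.2508 = 412.76 s/km

412.76 s/km


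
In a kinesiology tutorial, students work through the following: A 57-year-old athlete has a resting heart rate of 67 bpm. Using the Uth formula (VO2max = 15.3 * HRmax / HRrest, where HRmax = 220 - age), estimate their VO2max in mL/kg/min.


HRmax = 220 - 57 = 163 bpm
Ratio = HRmax / HRrest = 163 / 67 = 2.4328
VO2max = 15.3 * 2.4328 = 37.22 mL/kg/min

37.22 mL/kg/min


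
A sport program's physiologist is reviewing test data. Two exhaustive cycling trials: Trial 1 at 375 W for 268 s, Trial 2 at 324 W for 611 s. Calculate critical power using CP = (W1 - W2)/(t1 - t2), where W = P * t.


W1 = 375 * 268 = 100500 J
W2 = 324 * 611 = 197964 J
CP = (100500 - 197964) / (268 - 611)
= -97464 / -343
= 284.15 W

284.15 W


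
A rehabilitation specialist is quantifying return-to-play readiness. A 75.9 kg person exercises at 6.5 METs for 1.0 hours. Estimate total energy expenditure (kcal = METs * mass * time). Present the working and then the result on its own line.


Energy = METs * mass(kg) * time(h)
= 6.5 * 75.9 * 1.0
= 493.35 kcal

493.35 kcal


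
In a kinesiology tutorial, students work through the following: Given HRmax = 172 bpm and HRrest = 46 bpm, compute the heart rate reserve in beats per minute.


Heart rate reserve = maximum HR minus resting HR
HRR = 172 - 46 = 126 bpm

126 bpm


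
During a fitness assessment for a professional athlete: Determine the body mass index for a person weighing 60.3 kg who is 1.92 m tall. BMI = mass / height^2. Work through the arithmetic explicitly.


BMI = mass / height^2
= 60.3 / 1.92^2
= 60.3 / 3.6864
= 16.36 kg/m^2

16.36 kg/m^2


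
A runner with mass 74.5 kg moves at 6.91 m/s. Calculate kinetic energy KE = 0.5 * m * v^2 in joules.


v^2 = 6.91^2 = 47.7481
KE = 0.5 * 74.5 * 47.7481
= 1778.62 J

1778.62 J


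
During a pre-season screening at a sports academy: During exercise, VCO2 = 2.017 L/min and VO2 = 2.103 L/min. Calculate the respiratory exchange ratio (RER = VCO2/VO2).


RER = VCO2 / VO2
= 2.017 / 2.103
= 0.9591

0.9591


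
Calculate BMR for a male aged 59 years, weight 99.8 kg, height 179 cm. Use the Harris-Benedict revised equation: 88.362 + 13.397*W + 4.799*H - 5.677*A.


Substituting values:
W term = 13.397 * 99.8 = 1337.0206
H term = 4.799 * 179 = 859.021
A term = 5.677 * 59 = 334.943
BMR = 1949.46 kcal/day

1949.46 kcal/day


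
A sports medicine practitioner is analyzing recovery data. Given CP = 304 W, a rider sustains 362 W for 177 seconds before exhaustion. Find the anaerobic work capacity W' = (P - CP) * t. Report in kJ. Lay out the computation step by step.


Excess power = 362 - 304 = 58 W
Work above CP = 58 * 177 = 10266 J
W' = 10.266 kJ

10.266 kJ


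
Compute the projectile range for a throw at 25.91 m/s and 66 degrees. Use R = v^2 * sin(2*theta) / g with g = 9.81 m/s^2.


Two times the angle = 132 degrees
sin(132) = 0.743145
R = 671.3281 * 0.743145 / 9.81 = 50.856 m

50.856 m


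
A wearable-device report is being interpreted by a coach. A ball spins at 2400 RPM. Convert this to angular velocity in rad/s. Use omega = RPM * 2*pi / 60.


omega = 2400 * 2 * pi / 60
= 2400 * 6.28318531 / 60
= 15079.645 / 60
= 251.327 rad/s

251.327 rad/s


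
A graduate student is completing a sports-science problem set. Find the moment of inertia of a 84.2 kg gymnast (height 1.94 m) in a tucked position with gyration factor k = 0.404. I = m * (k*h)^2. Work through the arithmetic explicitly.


Radius of gyration = 0.404 * 1.94 = 0.78376 m
I = 84.2 * 0.78376^2
= 84.2 * 0.61428
= 51.722 kg*m^2

51.722 kg*m^2


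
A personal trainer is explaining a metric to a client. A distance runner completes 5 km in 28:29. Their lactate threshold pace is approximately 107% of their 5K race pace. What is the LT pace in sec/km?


Convert to seconds: 28 min 29 s = 1709 s
Pace per km = 1709 / 5 = 341.8 s/km
LT pace = 341.8 * 1.07 = 365.73 s/km

365.73 s/km


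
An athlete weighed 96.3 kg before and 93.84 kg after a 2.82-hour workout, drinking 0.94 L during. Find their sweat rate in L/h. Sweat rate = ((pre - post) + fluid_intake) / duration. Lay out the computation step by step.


Body mass change = 2.46 kg
Total sweat loss = 2.46 + 0.94 = 3.4 L
Rate = 3.4 / 2.82 = 1.206 L/h

1.206 L/h


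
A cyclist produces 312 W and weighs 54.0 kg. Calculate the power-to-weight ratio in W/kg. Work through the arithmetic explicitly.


P/W = power / mass
= 312 / 54.0
= 5.778 W/kg

5.778 W/kg


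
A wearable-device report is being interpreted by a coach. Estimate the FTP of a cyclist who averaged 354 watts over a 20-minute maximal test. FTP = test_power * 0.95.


FTP = 354 * 0.95 = 336.3 W

336.3 W


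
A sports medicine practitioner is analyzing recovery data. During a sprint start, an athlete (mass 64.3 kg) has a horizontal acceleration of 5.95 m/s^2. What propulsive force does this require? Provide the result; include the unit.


Propulsive force = mass * acceleration
= 64.3 kg * 5.95 m/s^2
= 382.59 N

382.59 N


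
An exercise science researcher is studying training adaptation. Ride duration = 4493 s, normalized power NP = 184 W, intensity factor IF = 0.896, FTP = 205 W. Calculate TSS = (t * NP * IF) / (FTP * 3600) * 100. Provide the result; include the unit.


Numerator = 4493 * 184 * 0.896 = 740733.952
Denominator = 205 * 3600 = 738000
TSS = 740733.952 / 738000 * 100
= 100.37

100.37 TSS


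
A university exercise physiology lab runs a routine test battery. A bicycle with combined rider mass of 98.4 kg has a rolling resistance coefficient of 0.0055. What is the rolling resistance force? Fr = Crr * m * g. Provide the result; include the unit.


Fr = 0.0055 * 98.4 * 9.81
= 0.5412 * 9.81
= 5.309 N

5.309 N


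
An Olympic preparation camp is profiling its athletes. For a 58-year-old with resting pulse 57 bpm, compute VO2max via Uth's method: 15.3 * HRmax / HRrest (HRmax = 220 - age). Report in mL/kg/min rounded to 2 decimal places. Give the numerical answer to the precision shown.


Step 1: HRmax = 220 - 58 = 162 bpm
Step 2: Ratio = 162 / 57 = 2.8421
Step 3: VO2max = 15.3 * 2.8421 = 43.48 mL/kg/min

43.48 mL/kg/min


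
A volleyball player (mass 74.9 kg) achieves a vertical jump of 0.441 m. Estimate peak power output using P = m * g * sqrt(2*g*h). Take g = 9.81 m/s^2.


2 * g * h = 2 * 9.81 * 0.441 = 8.65242
sqrt(8.65242) = 2.9415 m/s
P = 74.9 * 9.81 * 2.9415 = 2161.32 W

2161.32 W


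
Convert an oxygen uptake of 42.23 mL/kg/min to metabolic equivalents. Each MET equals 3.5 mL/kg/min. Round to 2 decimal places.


One MET = 3.5 mL/kg/min
Number of METs = 42.23 / 3.5
= 12.07 METs

12.07 METs


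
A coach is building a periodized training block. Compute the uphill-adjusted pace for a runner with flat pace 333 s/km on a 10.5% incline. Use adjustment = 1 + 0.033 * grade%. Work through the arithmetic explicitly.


Adjustment factor = 1 + 0.033 * 10.5 = 1.3465
Grade-adjusted pace = 333 * 1.3465 = 448.38 s/km

448.38 s/km


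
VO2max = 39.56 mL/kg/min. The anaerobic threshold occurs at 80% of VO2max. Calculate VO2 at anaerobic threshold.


AT fraction = 80 / 100 = 0.8
AT VO2 = 39.56 * 0.8
= 31.65 mL/kg/min

31.65 mL/kg/min


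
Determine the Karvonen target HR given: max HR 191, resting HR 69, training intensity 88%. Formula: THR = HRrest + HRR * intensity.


HRR = HRmax - HRrest = 191 - 69 = 122
THR = 69 + 122 * 0.88
= 176.36 bpm

176.36 bpm


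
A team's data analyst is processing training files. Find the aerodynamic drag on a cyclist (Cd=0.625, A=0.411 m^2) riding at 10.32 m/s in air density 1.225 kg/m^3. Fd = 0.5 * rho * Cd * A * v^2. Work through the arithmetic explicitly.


Fd = 0.5 * 1.225 * 0.625 * 0.411 * 10.32^2
= 0.5 * 1.225 * 0.625 * 0.411 * 106.5024
= 16.757 N

16.757 N


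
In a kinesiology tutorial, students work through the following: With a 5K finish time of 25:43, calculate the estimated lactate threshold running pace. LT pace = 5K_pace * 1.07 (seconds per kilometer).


Race duration = 1543 s for 5 km
Average pace = 1543 / 5 = 308.6 s/km
LT pace = 308.6 * 1.07
= 330.2 s/km

330.2 s/km


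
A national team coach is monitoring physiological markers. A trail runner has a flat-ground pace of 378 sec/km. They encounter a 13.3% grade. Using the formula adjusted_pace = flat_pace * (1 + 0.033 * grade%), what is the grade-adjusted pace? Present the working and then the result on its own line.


Grade factor = 1 + 0.033 * 13.3 = 1.4389
Adjusted = 378 * 1.4389 = 543.9 sec/km

543.9 s/km


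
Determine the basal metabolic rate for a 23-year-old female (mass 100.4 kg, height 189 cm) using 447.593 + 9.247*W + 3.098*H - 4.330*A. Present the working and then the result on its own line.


BMR = 447.593 + 9.247*100.4 + 3.098*189 - 4.330*23
= 1861.92 kcal/day

1861.92 kcal/day


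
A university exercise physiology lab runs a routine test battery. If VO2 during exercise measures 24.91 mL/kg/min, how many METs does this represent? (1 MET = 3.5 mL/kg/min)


METs = VO2 / 3.5 = 24.91 / 3.5 = 7.12

7.12 METs


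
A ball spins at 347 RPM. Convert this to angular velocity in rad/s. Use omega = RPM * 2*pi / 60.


omega = 347 * 2 * pi / 60
= 347 * 6.28318531 / 60
= 2180.265 / 60
= 36.338 rad/s

36.338 rad/s


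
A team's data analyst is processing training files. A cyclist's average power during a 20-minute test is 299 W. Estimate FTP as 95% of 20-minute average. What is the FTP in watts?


FTP = 20-min power * 0.95
= 299 * 0.95
= 284.05 W

284.05 W


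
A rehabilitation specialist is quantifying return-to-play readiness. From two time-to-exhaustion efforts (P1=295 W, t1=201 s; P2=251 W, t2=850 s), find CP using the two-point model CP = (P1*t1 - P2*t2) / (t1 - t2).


Work in trial 1 = 59295 J
Work in trial 2 = 213350 J
Delta work = -154055 J
Delta time = -649 s
CP = -154055 / -649 = 237.37 W

237.37 W


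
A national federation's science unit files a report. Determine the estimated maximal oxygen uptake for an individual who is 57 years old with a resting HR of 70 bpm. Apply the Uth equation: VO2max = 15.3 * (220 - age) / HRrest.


HRmax = 220 - 57 = 163
VO2max = 15.3 * (163 / 70)
= 15.3 * 2.3286
= 35.63 mL/kg/min

35.63 mL/kg/min


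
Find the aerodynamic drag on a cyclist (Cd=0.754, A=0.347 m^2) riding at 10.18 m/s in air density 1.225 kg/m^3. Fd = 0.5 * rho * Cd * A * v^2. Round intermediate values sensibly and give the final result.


Fd = 0.5 * 1.225 * 0.754 * 0.347 * 10.18^2
= 0.5 * 1.225 * 0.754 * 0.347 * 103.6324
= 16.607 N

16.607 N


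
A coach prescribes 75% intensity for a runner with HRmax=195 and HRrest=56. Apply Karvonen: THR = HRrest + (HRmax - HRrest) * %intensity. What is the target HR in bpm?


Heart rate reserve = 195 - 56 = 139
Intensity fraction = 75 / 100 = 0.75
THR = 56 + 139 * 0.75 = 160.25 bpm

160.25 bpm


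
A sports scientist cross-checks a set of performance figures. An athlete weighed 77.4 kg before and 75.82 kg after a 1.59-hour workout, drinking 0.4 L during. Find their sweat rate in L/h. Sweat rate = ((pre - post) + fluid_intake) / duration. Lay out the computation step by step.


Body mass change = 1.58 kg
Total sweat loss = 1.58 + 0.4 = 1.98 L
Rate = 1.98 / 1.59 = 1.245 L/h

1.245 L/h


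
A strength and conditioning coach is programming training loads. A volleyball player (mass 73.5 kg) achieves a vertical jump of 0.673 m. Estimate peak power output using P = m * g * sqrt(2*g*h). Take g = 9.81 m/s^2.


2 * g * h = 2 * 9.81 * 0.673 = 13.20426
sqrt(13.20426) = 3.633767 m/s
P = 73.5 * 9.81 * 3.633767 = 2620.07 W

2620.07 W


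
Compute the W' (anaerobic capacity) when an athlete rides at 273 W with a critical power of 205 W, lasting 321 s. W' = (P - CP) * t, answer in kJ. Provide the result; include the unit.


Above-CP power = 68 W
Duration = 321 s
W' = 68 * 321 = 21828 J
Convert: 21828 / 1000 = 21.828 kJ

21.828 kJ


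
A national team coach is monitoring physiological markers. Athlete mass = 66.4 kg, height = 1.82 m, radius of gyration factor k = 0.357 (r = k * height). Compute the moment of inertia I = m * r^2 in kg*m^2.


r = k * height = 0.357 * 1.82 = 0.64974 m
r^2 = 0.64974^2 = 0.422162
I = 66.4 * 0.422162 = 28.032 kg*m^2

28.032 kg*m^2


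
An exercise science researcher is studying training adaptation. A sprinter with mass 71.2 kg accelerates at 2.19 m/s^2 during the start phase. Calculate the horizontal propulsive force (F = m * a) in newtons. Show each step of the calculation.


F = m * a
= 71.2 * 2.19
= 155.93 N

155.93 N


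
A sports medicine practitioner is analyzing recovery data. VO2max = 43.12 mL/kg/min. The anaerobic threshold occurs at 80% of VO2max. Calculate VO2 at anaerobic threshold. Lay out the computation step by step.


AT fraction = 80 / 100 = 0.8
AT VO2 = 43.12 * 0.8
= 34.5 mL/kg/min

34.5 mL/kg/min


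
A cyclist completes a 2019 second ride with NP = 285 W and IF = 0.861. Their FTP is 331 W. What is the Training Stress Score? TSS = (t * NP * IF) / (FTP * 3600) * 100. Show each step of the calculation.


t * NP * IF = 2019 * 285 * 0.861 = 495432.315
FTP * 3600 = 1191600
TSS = (495432.315 / 1191600) * 100 = 41.58

41.58 TSS


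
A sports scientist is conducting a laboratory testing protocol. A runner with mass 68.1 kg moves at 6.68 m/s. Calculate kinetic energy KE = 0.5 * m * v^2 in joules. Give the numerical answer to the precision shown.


v^2 = 6.68^2 = 44.6224
KE = 0.5 * 68.1 * 44.6224
= 1519.39 J

1519.39 J


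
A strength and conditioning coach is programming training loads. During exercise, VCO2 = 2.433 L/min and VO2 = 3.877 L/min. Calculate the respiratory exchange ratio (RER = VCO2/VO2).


RER = VCO2 / VO2
= 2.433 / 3.877
= 0.6275

0.6275


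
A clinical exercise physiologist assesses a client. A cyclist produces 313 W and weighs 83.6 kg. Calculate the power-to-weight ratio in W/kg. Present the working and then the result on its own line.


P/W = power / mass
= 313 / 83.6
= 3.744 W/kg

3.744 W/kg


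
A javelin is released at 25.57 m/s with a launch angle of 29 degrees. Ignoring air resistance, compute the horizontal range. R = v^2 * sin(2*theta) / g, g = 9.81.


Launch speed squared = 653.8249
sin(2 * 29 deg) = 0.848048
Range = 653.8249 * 0.848048 / 9.81
= 56.521 m

56.521 m


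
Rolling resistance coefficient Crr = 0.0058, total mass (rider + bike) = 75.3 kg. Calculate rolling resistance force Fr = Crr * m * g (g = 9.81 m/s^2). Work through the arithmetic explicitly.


Fr = Crr * m * g
= 0.0058 * 75.3 * 9.81
= 4.284 N

4.284 N


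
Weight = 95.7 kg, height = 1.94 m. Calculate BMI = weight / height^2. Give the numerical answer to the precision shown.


height^2 = 1.94^2 = 3.7636
BMI = 95.7 / 3.7636 = 25.43 kg/m^2

25.43 kg/m^2


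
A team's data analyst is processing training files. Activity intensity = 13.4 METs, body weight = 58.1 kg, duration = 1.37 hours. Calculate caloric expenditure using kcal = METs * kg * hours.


kcal = 13.4 * 58.1 * 1.37
= 778.54 * 1.37
= 1066.6 kcal

1066.6 kcal


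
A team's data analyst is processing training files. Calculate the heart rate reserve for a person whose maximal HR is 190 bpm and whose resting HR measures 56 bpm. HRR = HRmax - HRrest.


HRmax = 190 bpm
HRrest = 56 bpm
HRR = 190 - 56 = 134 bpm

134 bpm


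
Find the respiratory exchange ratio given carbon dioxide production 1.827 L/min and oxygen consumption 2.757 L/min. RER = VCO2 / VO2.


VCO2 = 1.827 L/min
VO2 = 2.757 L/min
RER = 1.827 / 2.757 = 0.6627

0.6627


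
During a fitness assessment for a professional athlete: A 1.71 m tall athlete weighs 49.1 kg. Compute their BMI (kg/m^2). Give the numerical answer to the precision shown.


height^2 = 2.9241 m^2
BMI = 49.1 / 2.9241 = 16.79 kg/m^2

16.79 kg/m^2


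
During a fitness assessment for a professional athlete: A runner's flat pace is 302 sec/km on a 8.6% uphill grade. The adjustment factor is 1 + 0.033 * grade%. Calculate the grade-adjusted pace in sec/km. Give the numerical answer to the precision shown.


Factor = 1 + 0.033 * 8.6 = 1.2838
Adjusted pace = 302 * 1.2838
= 387.71 sec/km

387.71 s/km


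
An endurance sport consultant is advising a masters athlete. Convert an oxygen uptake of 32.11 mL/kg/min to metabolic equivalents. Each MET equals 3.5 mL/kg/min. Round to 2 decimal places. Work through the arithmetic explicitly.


One MET = 3.5 mL/kg/min
Number of METs = 32.11 / 3.5
= 9.17 METs

9.17 METs


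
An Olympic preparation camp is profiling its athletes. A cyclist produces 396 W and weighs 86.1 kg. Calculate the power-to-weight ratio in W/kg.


P/W = power / mass
= 396 / 86.1
= 4.599 W/kg

4.599 W/kg
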